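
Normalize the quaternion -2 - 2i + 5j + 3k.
-0.3086 - 0.3086i + 0.7715j + 0.4629k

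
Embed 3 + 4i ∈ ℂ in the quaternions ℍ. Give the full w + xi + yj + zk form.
3 + 4i + 0j + 0k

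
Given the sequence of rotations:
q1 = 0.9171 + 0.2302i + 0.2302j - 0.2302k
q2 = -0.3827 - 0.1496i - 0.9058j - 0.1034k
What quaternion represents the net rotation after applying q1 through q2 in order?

q2 · q1 = -0.1318 + 0.007i - 0.977j + 0.1673k
-0.1318 + 0.007i - 0.977j + 0.1673k


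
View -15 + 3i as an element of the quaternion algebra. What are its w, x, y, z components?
-15 + 3i + 0j + 0k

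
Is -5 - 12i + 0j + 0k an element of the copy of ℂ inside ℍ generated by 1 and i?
Yes. The quaternion -5 - 12i has j- and k-coefficients y = z = 0, so it lies in the complex subalgebra spanned by 1 and i.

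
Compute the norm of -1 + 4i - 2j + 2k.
5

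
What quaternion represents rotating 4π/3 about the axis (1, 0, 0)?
-0.5 + 0.866i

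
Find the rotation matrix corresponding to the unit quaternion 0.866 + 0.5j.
[[0.5, 0, 0.866], [0, 1, 0], [-0.866, 0, 0.5]]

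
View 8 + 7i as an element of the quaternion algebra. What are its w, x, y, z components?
8 + 7i + 0j + 0k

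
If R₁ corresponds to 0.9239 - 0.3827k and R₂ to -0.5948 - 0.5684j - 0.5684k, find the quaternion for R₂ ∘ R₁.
-0.7671 + 0.2175i - 0.5251j - 0.2975k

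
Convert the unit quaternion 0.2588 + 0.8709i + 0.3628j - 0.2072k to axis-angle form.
axis = (0.9016, 0.3756, -0.2145), θ = 5π/6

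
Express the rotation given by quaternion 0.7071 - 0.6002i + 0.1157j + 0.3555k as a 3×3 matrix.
[[0.7205, -0.6416, -0.2631], [0.3639, 0.0268, 0.9311], [-0.5904, -0.7665, 0.2527]]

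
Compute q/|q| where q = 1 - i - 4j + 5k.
0.1525 - 0.1525i - 0.61j + 0.7625k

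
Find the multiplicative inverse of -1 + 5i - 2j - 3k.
-0.0256 - 0.1282i + 0.0513j + 0.0769k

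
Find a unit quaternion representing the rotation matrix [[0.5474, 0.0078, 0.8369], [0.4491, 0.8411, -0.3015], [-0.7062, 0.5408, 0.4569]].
0.8434 + 0.2497i + 0.4574j + 0.1308k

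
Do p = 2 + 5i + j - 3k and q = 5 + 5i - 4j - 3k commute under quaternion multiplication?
No: pq = -20 + 20i - 3j - 46k ≠ -20 + 50i - 3j + 4k = qp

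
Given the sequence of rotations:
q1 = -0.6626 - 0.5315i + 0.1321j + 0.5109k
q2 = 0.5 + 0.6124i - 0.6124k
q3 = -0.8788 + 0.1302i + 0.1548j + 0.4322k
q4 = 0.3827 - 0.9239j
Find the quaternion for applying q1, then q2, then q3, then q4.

q2 · q1 = 0.3071 - 0.5906i + 0.0787j + 0.7421k
q3 · q2 · q1 = -0.5259 + 0.6399i - 0.3735j - 0.4178k
q4 · q3 · q2 · q1 = -0.5463 + 0.6309i + 0.3429j + 0.4313k
-0.5463 + 0.6309i + 0.3429j + 0.4313k


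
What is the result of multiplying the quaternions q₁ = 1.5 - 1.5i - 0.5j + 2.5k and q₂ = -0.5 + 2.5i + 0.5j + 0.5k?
2 + 3i + 8j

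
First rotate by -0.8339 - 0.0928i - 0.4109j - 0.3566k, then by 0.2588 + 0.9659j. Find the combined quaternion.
0.1811 - 0.3685i - 0.9118j - 0.0027k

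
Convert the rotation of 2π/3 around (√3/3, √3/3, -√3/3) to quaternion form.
0.5 + 0.5i + 0.5j - 0.5k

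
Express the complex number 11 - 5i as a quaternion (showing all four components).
11 - 5i + 0j + 0k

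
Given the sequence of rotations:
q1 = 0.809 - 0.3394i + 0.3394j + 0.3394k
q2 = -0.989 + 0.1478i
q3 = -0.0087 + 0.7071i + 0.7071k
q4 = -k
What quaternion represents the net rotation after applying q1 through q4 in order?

q2 · q1 = -0.7499 + 0.4552i - 0.3858j - 0.2855k
q3 · q2 · q1 = -0.1135 - 0.2614i + 0.5271j - 0.8006k
q4 · q3 · q2 · q1 = -0.8006 + 0.5271i + 0.2614j + 0.1135k
-0.8006 + 0.5271i + 0.2614j + 0.1135k


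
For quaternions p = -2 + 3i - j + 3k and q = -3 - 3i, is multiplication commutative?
No: pq = 15 - 3i - 6j - 12k ≠ 15 - 3i + 12j - 6k = qp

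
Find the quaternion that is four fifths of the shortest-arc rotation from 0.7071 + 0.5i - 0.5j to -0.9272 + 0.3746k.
0.936 + 0.1128i - 0.1128j - 0.3137k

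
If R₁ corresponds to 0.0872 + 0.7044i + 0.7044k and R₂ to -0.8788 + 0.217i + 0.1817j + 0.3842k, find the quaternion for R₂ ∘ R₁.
-0.5001 - 0.4721i + 0.1336j - 0.7135k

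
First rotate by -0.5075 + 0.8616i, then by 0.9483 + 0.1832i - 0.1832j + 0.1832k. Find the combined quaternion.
-0.6391 + 0.7241i + 0.2508j + 0.0649k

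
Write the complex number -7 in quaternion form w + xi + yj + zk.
-7 + 0i + 0j + 0k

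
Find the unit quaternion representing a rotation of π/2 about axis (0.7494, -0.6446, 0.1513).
0.7071 + 0.5299i - 0.4558j + 0.107k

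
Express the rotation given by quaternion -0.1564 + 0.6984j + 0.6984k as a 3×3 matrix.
[[-0.9511, 0.2185, -0.2185], [-0.2185, 0.0245, 0.9755], [0.2185, 0.9755, 0.0245]]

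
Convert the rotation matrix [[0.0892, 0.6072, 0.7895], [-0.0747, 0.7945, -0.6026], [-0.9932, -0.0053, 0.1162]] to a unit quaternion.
0.7071 + 0.2112i + 0.6303j - 0.2411k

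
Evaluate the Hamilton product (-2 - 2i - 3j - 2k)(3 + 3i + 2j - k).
4 - 5i - 21j + k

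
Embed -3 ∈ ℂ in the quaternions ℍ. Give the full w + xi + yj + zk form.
-3 + 0i + 0j + 0k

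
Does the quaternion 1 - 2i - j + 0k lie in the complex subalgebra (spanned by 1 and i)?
No. The quaternion 1 - 2i - j has j-coefficient y = -1 and k-coefficient z = 0, not both zero, so it does not lie in the complex subalgebra spanned by 1 and i.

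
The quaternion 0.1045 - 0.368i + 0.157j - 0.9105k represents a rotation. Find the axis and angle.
axis = (-0.37, 0.1579, -0.9155), θ = 168°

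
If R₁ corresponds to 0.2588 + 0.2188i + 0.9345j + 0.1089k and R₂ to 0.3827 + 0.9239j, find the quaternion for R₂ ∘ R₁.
-0.7643 + 0.1843i + 0.5967j - 0.1605k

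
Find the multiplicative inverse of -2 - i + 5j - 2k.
-0.0588 + 0.0294i - 0.1471j + 0.0588k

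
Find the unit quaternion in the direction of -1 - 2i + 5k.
-0.1826 - 0.3651i + 0.9129k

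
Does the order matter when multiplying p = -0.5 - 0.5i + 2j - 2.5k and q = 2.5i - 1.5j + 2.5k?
Yes: pq = 10.5 - 4.25j - 5.5k ≠ 10.5 - 2.5i + 5.75j + 3k = qp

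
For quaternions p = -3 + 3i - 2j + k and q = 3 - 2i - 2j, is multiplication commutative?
No: pq = -7 + 17i - 2j - 7k ≠ -7 + 13i + 2j + 13k = qp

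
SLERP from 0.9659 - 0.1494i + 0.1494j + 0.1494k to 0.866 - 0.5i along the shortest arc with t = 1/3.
0.9514 - 0.2725i + 0.1013j + 0.1013k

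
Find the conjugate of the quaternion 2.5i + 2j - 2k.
-2.5i - 2j + 2k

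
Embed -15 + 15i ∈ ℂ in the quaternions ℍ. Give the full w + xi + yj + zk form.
-15 + 15i + 0j + 0k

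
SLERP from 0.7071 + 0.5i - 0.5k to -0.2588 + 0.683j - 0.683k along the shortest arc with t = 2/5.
0.3963 + 0.3794i + 0.3702j - 0.7496k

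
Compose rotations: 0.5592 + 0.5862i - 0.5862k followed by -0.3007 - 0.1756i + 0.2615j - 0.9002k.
-0.5929 - 0.4278i - 0.4844j - 0.4804k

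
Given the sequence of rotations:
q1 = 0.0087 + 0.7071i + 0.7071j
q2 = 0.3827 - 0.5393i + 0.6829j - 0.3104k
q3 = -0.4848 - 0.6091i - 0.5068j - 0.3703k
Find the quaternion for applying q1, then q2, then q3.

q2 · q1 = -0.0982 + 0.4854i + 0.0571j - 0.8669k
q3 · q2 · q1 = 0.0512 + 0.285i - 0.6857j + 0.6679k
0.0512 + 0.285i - 0.6857j + 0.6679k


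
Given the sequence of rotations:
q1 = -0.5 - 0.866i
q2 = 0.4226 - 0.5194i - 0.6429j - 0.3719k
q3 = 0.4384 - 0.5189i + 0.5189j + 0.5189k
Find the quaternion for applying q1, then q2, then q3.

q2 · q1 = -0.6611 - 0.1063i + 0.6435j - 0.3708k
q3 · q2 · q1 = -0.4865 - 0.2299i - 0.3085j - 0.7844k
-0.4865 - 0.2299i - 0.3085j - 0.7844k


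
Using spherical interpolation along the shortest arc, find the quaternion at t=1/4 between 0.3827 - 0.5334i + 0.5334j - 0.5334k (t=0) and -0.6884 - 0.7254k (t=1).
0.0956 - 0.4754i + 0.4754j - 0.7341k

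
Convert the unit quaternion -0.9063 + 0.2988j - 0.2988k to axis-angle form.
axis = (0, √2/2, -√2/2), θ = 310°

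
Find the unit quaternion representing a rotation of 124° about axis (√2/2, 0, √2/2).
0.4695 + 0.6243i + 0.6243k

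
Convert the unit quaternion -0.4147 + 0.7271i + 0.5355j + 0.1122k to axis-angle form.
axis = (0.799, 0.5885, 0.1233), θ = 229°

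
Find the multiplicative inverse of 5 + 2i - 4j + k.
0.1087 - 0.0435i + 0.087j - 0.0217k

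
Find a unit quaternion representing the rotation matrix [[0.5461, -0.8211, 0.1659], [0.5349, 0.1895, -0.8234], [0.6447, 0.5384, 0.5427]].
0.7547 + 0.4511i - 0.1586j + 0.4492k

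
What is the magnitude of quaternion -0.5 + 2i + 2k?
2.872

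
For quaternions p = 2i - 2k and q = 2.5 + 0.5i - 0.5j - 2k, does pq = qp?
No: pq = -5 + 4i + 3j - 6k ≠ -5 + 6i - 3j - 4k = qp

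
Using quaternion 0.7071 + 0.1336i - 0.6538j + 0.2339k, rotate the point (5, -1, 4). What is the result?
(-2.765, -2.054, 5.49)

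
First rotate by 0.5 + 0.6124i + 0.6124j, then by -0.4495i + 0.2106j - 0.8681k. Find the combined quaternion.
0.1463 + 0.3069i - 0.4263j - 0.8383k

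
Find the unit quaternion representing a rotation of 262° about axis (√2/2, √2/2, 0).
-0.6561 + 0.5337i + 0.5337j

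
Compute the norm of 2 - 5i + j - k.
√31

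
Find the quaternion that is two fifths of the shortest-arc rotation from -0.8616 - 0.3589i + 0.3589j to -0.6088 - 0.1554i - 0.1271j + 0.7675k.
-0.8614 - 0.3133i + 0.1823j + 0.3559k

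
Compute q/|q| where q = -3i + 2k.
-0.8321i + 0.5547k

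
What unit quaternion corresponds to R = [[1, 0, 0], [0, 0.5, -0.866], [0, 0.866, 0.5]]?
0.866 + 0.5i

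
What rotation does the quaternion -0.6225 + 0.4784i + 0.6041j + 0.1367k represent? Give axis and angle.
axis = (0.6113, 0.7719, 0.1747), θ = 257°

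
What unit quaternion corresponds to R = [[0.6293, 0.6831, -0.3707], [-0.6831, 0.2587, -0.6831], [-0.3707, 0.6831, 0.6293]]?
0.7933 + 0.4305i - 0.4305k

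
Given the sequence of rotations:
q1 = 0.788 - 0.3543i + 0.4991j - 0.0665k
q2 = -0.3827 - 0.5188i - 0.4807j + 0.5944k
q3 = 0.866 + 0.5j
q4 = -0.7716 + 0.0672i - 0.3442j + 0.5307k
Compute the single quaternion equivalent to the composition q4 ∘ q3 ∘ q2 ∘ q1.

q2 · q1 = -0.2059 - 0.5379i - 0.8149j + 0.0646k
q3 · q2 · q1 = 0.2291 - 0.4335i - 0.8087j + 0.3249k
q4 · q3 · q2 · q1 = -0.5984 + 0.6672i + 0.2932j - 0.3327k
-0.5984 + 0.6672i + 0.2932j - 0.3327k


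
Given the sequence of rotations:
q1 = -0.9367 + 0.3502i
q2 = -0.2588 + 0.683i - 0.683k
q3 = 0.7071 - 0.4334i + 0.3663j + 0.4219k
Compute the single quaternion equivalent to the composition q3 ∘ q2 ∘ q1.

q2 · q1 = 0.0032 - 0.7304i - 0.2392j + 0.6398k
q3 · q2 · q1 = -0.4966 - 0.1826i - 0.1988j + 0.825k
-0.4966 - 0.1826i - 0.1988j + 0.825k


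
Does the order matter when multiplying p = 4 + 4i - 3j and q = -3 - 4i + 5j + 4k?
Yes: pq = 19 - 40i + 13j + 24k ≠ 19 - 16i + 45j + 8k = qp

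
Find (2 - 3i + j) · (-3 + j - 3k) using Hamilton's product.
-7 + 6i - 10j - 9k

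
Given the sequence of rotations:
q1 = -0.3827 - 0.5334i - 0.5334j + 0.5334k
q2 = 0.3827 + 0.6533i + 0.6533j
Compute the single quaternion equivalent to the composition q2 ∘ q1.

q2 · q1 = 0.5505 - 0.1057i - 0.8026j + 0.2041k
0.5505 - 0.1057i - 0.8026j + 0.2041k


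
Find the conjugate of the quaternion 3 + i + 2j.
3 - i - 2j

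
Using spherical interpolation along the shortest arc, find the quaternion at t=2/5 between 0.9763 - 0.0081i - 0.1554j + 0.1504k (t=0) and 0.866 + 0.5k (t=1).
0.9503 - 0.0049i - 0.0949j + 0.2964k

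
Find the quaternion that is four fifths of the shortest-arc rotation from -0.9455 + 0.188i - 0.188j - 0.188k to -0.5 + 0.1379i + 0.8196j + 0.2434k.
-0.6932 + 0.1721i + 0.6797j + 0.1671k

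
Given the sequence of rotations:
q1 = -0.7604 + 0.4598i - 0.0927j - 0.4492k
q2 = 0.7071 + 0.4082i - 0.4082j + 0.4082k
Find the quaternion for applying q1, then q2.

q2 · q1 = -0.5798 + 0.2359i + 0.6159j - 0.4782k
-0.5798 + 0.2359i + 0.6159j - 0.4782k


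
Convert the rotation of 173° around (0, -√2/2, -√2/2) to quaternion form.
0.061 - 0.7058j - 0.7058k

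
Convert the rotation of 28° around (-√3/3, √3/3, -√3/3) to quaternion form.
0.9703 - 0.1397i + 0.1397j - 0.1397k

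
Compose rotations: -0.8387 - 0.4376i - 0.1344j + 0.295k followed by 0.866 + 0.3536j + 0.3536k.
-0.7831 - 0.2271i - 0.5677j + 0.1136k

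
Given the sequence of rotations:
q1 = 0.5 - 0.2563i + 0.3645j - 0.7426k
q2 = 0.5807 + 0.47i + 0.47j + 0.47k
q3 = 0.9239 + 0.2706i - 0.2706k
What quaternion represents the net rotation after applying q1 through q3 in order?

q2 · q1 = 0.5885 - 0.4342i + 0.6752j + 0.0955k
q3 · q2 · q1 = 0.6871 - 0.0592i + 0.7155j + 0.1117k
0.6871 - 0.0592i + 0.7155j + 0.1117k


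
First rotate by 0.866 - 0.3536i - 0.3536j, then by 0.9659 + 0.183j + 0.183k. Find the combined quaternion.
0.9012 - 0.2768i - 0.2478j + 0.2232k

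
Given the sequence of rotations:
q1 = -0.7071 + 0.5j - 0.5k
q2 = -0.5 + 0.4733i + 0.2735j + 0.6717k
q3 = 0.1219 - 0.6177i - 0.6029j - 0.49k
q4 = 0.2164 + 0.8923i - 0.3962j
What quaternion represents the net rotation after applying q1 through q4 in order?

q2 · q1 = 0.5526 - 0.8073i - 0.2067j + 0.0117k
q3 · q2 · q1 = -0.5502 - 0.5481i + 0.0444j - 0.6284k
q4 · q3 · q2 · q1 = 0.3876 - 0.3606i + 0.7883j - 0.3135k
0.3876 - 0.3606i + 0.7883j - 0.3135k


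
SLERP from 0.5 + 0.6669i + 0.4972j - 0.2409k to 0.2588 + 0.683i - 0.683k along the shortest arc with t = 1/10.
0.486 + 0.6852i + 0.4552j - 0.2951k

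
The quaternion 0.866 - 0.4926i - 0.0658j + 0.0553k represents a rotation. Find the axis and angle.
axis = (-0.9851, -0.1316, 0.1106), θ = π/3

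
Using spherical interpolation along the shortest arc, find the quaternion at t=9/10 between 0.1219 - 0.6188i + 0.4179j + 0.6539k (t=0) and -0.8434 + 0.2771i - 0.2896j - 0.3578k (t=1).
0.7933 - 0.3268i + 0.3154j + 0.4054k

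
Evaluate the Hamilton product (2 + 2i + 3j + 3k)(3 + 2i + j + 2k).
-7 + 13i + 13j + 9k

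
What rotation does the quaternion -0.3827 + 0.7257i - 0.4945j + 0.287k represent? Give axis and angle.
axis = (0.7855, -0.5352, 0.3106), θ = 5π/4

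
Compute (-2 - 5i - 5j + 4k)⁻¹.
-0.0286 + 0.0714i + 0.0714j - 0.0571k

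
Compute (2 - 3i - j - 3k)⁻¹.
0.087 + 0.1304i + 0.0435j + 0.1304k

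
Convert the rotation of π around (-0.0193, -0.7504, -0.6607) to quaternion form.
-0.0193i - 0.7504j - 0.6607k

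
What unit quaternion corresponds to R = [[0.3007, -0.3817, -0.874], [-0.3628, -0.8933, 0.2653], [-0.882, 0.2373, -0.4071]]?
-0.0087 + 0.8064i - 0.2308j - 0.5444k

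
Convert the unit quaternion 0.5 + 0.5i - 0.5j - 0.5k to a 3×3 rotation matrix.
[[0, 0, -1], [-1, 0, 0], [0, 1, 0]]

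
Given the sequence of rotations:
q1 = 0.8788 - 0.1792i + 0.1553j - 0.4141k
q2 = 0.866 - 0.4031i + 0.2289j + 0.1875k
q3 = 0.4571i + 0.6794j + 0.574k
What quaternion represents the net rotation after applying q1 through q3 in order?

q2 · q1 = 0.7309 - 0.6333i + 0.1351j - 0.2154k
q3 · q2 · q1 = 0.3213 + 0.1102i + 0.2315j + 0.9116k
0.3213 + 0.1102i + 0.2315j + 0.9116k


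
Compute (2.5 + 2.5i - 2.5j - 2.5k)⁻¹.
0.1 - 0.1i + 0.1j + 0.1k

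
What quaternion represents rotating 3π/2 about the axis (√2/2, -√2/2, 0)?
-0.7071 + 0.5i - 0.5j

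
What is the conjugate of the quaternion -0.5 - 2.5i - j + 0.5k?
-0.5 + 2.5i + j - 0.5k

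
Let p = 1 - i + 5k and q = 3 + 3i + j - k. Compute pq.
11 - 5i + 15j + 13k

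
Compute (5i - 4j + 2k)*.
-5i + 4j - 2k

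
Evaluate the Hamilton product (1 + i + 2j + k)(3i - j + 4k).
-5 + 12i - 2j - 3k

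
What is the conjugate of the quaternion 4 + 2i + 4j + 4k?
4 - 2i - 4j - 4k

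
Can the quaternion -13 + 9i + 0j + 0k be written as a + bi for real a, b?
Yes. The quaternion -13 + 9i has j- and k-coefficients y = z = 0, so it lies in the complex subalgebra spanned by 1 and i.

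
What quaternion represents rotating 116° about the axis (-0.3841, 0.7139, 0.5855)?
0.5299 - 0.3257i + 0.6054j + 0.4965k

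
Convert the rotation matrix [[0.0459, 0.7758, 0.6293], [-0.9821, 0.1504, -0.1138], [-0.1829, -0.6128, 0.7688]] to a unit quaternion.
0.7009 - 0.178i + 0.2897j - 0.627k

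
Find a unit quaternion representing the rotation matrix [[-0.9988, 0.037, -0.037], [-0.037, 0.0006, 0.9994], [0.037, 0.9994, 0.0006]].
-0.0262 + 0.7069j + 0.7069k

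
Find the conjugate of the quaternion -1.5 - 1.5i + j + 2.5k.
-1.5 + 1.5i - j - 2.5k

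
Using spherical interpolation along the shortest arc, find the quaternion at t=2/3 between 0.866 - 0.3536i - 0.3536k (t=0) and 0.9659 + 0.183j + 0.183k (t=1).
0.9837 - 0.1266i + 0.1276j + 0.001k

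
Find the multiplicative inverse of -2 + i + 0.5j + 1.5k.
-0.2667 - 0.1333i - 0.0667j - 0.2k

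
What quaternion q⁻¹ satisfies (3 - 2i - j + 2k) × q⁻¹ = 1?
0.1667 + 0.1111i + 0.0556j - 0.1111k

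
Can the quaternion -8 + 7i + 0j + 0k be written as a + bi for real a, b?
Yes. The quaternion -8 + 7i has j- and k-coefficients y = z = 0, so it lies in the complex subalgebra spanned by 1 and i.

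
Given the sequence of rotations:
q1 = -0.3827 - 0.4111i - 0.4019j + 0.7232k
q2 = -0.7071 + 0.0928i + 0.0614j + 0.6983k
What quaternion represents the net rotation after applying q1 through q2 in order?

q2 · q1 = -0.1716 + 0.5802i - 0.0935j - 0.7907k
-0.1716 + 0.5802i - 0.0935j - 0.7907k


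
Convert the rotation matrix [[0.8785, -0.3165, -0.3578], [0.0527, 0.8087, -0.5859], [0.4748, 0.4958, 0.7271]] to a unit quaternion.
0.9239 + 0.2927i - 0.2253j + 0.0999k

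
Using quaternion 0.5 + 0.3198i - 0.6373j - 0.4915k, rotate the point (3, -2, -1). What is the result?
(-0.102, -3.629, -0.907)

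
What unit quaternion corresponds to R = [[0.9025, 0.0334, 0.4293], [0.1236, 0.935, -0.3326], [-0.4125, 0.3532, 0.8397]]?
0.9588 + 0.1788i + 0.2195j + 0.0235k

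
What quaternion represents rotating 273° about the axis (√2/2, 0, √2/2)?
-0.7254 + 0.4867i + 0.4867k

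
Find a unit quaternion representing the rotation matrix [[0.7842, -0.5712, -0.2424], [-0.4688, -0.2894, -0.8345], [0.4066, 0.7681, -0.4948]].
0.5 + 0.8013i - 0.3245j + 0.0512k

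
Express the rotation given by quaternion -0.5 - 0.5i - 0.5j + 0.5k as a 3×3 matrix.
[[0, 1, 0], [0, 0, -1], [-1, 0, 0]]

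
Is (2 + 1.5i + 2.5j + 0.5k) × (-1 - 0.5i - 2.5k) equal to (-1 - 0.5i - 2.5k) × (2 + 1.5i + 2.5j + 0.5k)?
No: pq = -8.75i + j - 4.25k ≠ 3.75i - 6j - 6.75k = qp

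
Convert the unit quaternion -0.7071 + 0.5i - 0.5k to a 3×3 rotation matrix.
[[0.5, -0.7071, -0.5], [0.7071, 0, 0.7071], [-0.5, -0.7071, 0.5]]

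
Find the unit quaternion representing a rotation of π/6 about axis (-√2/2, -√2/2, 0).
0.9659 - 0.183i - 0.183j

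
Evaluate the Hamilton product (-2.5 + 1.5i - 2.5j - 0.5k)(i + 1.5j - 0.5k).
2 - 0.5i - 3.5j + 6k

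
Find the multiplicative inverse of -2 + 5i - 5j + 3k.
-0.0317 - 0.0794i + 0.0794j - 0.0476k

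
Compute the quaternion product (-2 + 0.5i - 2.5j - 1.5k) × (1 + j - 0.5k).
-0.25 + 3.25i - 4.25j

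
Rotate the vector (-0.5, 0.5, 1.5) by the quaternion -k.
(0.5, -0.5, 1.5)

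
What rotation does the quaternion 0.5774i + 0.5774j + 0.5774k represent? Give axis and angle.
axis = (√3/3, √3/3, √3/3), θ = π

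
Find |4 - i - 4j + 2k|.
√37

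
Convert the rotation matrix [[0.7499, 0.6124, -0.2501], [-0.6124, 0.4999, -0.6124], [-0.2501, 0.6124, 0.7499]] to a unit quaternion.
0.866 + 0.3536i - 0.3536k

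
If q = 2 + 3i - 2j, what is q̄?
2 - 3i + 2j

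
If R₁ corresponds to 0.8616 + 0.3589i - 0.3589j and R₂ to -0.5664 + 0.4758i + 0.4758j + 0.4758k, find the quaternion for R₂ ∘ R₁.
-0.488 + 0.3774i + 0.784j + 0.0684k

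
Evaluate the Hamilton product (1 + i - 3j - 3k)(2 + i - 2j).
-5 - 3i - 11j - 5k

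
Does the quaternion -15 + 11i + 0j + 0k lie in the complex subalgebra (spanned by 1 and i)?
Yes. The quaternion -15 + 11i has j- and k-coefficients y = z = 0, so it lies in the complex subalgebra spanned by 1 and i.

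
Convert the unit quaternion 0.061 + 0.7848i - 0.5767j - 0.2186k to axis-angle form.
axis = (0.7863, -0.5778, -0.219), θ = 173°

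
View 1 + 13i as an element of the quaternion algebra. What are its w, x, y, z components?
1 + 13i + 0j + 0k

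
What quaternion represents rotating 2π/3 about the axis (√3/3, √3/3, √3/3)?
0.5 + 0.5i + 0.5j + 0.5k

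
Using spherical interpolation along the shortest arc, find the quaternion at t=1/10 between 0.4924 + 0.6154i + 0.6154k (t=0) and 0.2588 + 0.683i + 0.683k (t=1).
0.4702 + 0.624i + 0.624k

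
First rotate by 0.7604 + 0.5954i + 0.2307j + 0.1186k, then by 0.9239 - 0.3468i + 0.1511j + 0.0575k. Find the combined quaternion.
0.8673 + 0.291i + 0.4034j - 0.0167k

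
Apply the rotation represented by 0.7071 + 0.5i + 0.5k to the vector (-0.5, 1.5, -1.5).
(-2.061, 0.707, 0.061)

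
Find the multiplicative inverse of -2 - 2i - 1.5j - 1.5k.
-0.16 + 0.16i + 0.12j + 0.12k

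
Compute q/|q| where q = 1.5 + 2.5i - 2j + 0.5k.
0.4201 + 0.7001i - 0.5601j + 0.14k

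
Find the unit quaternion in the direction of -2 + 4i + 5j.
-0.2981 + 0.5963i + 0.7454j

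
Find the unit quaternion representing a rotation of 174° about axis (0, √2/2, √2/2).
0.0523 + 0.7061j + 0.7061k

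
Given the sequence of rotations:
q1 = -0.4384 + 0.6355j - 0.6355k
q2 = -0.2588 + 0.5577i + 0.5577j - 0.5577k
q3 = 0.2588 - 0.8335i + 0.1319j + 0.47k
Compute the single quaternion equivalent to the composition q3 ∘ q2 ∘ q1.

q2 · q1 = -0.5954 - 0.2445i - 0.0545j + 0.7634k
q3 · q2 · q1 = -0.7095 + 0.5593i + 0.4287j - 0.0046k
-0.7095 + 0.5593i + 0.4287j - 0.0046k


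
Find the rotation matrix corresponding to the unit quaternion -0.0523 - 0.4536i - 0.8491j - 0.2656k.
[[-0.583, 0.7425, 0.3298], [0.7981, 0.4474, 0.4036], [0.1521, 0.4985, -0.8534]]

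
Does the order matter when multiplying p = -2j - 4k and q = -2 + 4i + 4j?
Yes: pq = 8 + 16i - 12j + 16k ≠ 8 - 16i + 20j = qp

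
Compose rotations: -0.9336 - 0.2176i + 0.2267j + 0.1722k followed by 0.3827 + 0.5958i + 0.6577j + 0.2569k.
-0.421 - 0.5845i - 0.6858j + 0.1042k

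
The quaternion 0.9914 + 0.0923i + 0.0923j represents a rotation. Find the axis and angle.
axis = (√2/2, √2/2, 0), θ = 15°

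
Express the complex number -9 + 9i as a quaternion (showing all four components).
-9 + 9i + 0j + 0k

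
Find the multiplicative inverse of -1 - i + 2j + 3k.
-0.0667 + 0.0667i - 0.1333j - 0.2k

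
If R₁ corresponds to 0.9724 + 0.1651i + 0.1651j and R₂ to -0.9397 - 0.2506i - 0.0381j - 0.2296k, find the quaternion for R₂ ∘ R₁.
-0.8661 - 0.3609i - 0.2301j - 0.2583k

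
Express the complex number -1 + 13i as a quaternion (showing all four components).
-1 + 13i + 0j + 0k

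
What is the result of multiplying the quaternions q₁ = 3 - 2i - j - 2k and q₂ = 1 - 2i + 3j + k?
4 - 3i + 14j - 7k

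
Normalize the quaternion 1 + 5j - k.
0.1925 + 0.9623j - 0.1925k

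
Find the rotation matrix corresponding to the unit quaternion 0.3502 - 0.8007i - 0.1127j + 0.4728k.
[[0.5275, -0.1507, -0.8361], [0.5116, -0.7293, 0.4542], [-0.6782, -0.6674, -0.3076]]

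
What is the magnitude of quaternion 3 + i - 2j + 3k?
√23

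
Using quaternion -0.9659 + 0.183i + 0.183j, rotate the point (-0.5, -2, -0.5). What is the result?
(-0.424, -2.076, 0.097)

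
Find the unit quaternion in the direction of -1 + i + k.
-0.5774 + 0.5774i + 0.5774k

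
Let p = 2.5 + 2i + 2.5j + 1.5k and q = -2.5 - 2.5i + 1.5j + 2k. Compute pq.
-8 - 8.5i - 10.25j + 10.5k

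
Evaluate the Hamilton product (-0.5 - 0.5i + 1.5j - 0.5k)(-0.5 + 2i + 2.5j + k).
-2 + 2i - 2.5j - 4.5k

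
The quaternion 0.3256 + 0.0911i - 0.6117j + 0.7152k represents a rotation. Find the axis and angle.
axis = (0.0964, -0.647, 0.7564), θ = 142°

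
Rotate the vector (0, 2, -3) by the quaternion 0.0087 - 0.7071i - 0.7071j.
(2.037, -0.037, 2.975)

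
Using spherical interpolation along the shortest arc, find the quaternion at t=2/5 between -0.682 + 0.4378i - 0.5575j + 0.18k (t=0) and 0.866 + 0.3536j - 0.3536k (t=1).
-0.7846 + 0.2715i - 0.4934j + 0.2593k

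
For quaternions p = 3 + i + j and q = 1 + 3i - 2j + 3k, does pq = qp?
No: pq = 2 + 13i - 8j + 4k ≠ 2 + 7i - 2j + 14k = qp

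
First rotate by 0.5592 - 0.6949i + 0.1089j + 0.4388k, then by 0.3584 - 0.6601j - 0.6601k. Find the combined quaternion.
0.562 - 0.4668i + 0.1286j - 0.6706k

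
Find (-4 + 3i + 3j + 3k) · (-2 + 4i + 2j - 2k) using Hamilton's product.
-4 - 34i + 4j - 4k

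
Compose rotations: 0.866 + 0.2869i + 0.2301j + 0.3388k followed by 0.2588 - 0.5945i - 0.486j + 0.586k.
0.308 - 0.7401i + 0.0082j + 0.5978k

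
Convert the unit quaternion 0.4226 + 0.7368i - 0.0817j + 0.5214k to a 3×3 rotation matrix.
[[0.4429, -0.5611, 0.6993], [0.3203, -0.6295, -0.7079], [0.8374, 0.5375, -0.0991]]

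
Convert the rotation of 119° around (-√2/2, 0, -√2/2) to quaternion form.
0.5075 - 0.6093i - 0.6093k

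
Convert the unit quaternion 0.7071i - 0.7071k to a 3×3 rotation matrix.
[[0, 0, -1], [0, -1, 0], [-1, 0, 0]]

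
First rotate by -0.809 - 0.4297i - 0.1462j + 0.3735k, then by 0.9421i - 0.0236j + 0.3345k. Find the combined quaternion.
0.2764 - 0.7221i - 0.4765j - 0.4185k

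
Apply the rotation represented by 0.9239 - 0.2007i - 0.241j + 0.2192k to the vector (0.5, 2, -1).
(0.311, 1.632, -1.578)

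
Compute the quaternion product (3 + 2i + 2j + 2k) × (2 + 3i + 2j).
-4 + 9i + 16j + 2k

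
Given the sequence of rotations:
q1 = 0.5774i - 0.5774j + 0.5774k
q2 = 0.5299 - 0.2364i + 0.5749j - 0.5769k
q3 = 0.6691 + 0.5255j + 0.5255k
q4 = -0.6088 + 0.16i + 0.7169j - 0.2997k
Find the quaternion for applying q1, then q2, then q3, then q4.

q2 · q1 = 0.8015 + 0.3048i - 0.5026j + 0.1105k
q3 · q2 · q1 = 0.7423 + 0.5261i + 0.2451j + 0.335k
q4 · q3 · q2 · q1 = -0.6114 + 0.1121i + 0.1717j - 0.7644k
-0.6114 + 0.1121i + 0.1717j - 0.7644k


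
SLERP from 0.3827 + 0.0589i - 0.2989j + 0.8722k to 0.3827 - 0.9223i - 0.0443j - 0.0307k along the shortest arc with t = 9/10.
0.431 - 0.8925i - 0.0879j + 0.1001k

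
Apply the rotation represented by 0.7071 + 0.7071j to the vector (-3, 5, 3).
(3, 5, 3)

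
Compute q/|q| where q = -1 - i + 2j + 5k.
-0.1796 - 0.1796i + 0.3592j + 0.898k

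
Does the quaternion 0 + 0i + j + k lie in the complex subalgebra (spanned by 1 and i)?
No. The quaternion j + k has j-coefficient y = 1 and k-coefficient z = 1, not both zero, so it does not lie in the complex subalgebra spanned by 1 and i.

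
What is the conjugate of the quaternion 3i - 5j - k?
-3i + 5j + k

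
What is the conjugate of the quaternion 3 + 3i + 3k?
3 - 3i - 3k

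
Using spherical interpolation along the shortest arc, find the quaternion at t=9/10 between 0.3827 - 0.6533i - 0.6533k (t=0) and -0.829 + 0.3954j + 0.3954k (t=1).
0.8142 - 0.0764i - 0.367j - 0.4434k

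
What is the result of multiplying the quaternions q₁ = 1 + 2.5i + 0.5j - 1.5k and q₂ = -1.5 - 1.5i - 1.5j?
3 - 7.5i - 0.75k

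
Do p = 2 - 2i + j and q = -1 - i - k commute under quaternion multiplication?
No: pq = -4 - i - 3j - k ≠ -4 + i + j - 3k = qp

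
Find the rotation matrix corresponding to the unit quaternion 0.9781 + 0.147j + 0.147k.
[[0.9136, -0.2876, 0.2876], [0.2876, 0.9568, 0.0432], [-0.2876, 0.0432, 0.9568]]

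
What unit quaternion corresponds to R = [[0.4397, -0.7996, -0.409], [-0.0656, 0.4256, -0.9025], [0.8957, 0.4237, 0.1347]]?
0.7071 + 0.4689i - 0.4613j + 0.2595k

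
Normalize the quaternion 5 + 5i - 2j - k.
0.6742 + 0.6742i - 0.2697j - 0.1348k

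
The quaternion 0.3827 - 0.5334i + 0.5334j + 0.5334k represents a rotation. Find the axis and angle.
axis = (-√3/3, √3/3, √3/3), θ = 3π/4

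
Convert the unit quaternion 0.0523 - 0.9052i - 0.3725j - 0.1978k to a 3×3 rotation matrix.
[[0.6442, 0.6951, 0.3191], [0.6537, -0.717, 0.242], [0.3971, 0.0527, -0.9163]]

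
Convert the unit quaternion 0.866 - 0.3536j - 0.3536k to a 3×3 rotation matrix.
[[0.4999, 0.6124, -0.6124], [-0.6124, 0.7499, 0.2501], [0.6124, 0.2501, 0.7499]]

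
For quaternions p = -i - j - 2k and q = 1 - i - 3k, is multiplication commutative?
No: pq = -7 + 2i - 2j - 3k ≠ -7 - 4i - k = qp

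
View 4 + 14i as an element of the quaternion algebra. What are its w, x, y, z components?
4 + 14i + 0j + 0k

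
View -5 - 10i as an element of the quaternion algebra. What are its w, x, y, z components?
-5 - 10i + 0j + 0k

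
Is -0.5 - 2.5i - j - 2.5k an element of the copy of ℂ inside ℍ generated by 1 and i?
No. The quaternion -0.5 - 2.5i - j - 2.5k has j-coefficient y = -1 and k-coefficient z = -2.5, not both zero, so it does not lie in the complex subalgebra spanned by 1 and i.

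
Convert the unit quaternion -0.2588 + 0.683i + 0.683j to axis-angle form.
axis = (√2/2, √2/2, 0), θ = 7π/6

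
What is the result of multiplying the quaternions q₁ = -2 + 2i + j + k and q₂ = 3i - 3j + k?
-4 - 2i + 7j - 11k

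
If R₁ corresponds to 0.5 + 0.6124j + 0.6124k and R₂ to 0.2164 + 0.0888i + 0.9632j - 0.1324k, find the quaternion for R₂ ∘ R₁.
-0.4006 + 0.7153i + 0.5597j + 0.1207k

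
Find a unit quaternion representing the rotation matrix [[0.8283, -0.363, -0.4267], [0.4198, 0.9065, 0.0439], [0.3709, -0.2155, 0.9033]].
0.9537 - 0.068i - 0.2091j + 0.2052k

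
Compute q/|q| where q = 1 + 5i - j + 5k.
0.1387 + 0.6934i - 0.1387j + 0.6934k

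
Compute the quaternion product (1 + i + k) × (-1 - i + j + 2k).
-2 - 3i - 2j + 2k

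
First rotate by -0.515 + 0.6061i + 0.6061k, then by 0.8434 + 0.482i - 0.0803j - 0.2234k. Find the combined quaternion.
-0.5911 + 0.2143i - 0.3862j + 0.6749k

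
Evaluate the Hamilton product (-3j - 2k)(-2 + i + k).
2 - 3i + 4j + 7k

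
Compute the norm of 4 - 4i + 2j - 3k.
√45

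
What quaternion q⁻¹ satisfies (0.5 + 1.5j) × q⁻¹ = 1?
0.2 - 0.6j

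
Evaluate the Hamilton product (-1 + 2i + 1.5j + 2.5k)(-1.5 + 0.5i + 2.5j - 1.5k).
0.5 - 12i - 0.5j + 2k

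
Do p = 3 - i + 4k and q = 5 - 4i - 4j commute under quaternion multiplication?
No: pq = 11 - i - 28j + 24k ≠ 11 - 33i + 4j + 16k = qp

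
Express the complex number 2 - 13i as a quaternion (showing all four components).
2 - 13i + 0j + 0k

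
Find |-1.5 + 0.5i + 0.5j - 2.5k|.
3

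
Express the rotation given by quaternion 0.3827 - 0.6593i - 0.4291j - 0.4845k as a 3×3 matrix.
[[0.1623, 0.9366, 0.3104], [0.195, -0.3388, 0.9204], [0.9673, -0.0888, -0.2376]]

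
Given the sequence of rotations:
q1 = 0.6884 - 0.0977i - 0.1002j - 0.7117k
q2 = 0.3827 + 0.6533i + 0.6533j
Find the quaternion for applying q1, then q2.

q2 · q1 = 0.3927 - 0.0526i + 0.8763j - 0.274k
0.3927 - 0.0526i + 0.8763j - 0.274k


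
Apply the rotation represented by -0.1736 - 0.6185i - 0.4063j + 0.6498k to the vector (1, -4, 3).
(-5.076, 0.487, 0.023)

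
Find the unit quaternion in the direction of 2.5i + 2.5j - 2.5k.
0.5774i + 0.5774j - 0.5774k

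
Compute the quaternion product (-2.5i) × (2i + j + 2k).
5 + 5j - 2.5k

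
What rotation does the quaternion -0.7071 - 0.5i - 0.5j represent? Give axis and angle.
axis = (-√2/2, -√2/2, 0), θ = 3π/2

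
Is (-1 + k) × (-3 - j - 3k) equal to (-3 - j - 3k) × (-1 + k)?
No: pq = 6 + i + j ≠ 6 - i + j = qp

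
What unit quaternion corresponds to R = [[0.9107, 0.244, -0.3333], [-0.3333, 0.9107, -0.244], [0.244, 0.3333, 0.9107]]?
0.9659 + 0.1494i - 0.1494j - 0.1494k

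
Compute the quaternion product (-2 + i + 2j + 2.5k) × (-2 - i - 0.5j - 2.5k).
12.25 - 3.75i - 3j + 1.5k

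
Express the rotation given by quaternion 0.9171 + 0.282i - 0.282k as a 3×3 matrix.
[[0.841, 0.5172, -0.159], [-0.5172, 0.6819, -0.5172], [-0.159, 0.5172, 0.841]]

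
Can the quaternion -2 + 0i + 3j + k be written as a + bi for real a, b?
No. The quaternion -2 + 3j + k has j-coefficient y = 3 and k-coefficient z = 1, not both zero, so it does not lie in the complex subalgebra spanned by 1 and i.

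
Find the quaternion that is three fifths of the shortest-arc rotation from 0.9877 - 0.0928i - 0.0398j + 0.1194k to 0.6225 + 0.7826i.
0.8743 + 0.4819i - 0.0184j + 0.0552k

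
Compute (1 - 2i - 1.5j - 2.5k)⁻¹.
0.0741 + 0.1481i + 0.1111j + 0.1852k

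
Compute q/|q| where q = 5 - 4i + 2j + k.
0.7372 - 0.5898i + 0.2949j + 0.1474k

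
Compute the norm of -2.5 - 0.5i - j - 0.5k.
2.784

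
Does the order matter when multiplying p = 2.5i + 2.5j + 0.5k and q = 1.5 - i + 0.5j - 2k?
Yes: pq = 2.25 - 1.5i + 8.25j + 4.5k ≠ 2.25 + 9i - 0.75j - 3k = qp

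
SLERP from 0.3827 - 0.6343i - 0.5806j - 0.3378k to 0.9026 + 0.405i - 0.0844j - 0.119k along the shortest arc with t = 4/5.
0.9299 + 0.1921i - 0.2391j - 0.2029k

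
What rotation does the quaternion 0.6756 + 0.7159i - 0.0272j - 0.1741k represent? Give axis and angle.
axis = (0.971, -0.0369, -0.2361), θ = 95°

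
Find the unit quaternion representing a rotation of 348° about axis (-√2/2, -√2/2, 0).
-0.9945 - 0.0739i - 0.0739j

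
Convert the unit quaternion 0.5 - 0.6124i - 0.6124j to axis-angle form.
axis = (-√2/2, -√2/2, 0), θ = 2π/3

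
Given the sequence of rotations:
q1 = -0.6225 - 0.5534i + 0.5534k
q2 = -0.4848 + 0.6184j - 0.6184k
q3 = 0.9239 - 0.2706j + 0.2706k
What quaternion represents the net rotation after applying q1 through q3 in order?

q2 · q1 = 0.644 + 0.6105i - 0.0427j + 0.4589k
q3 · q2 · q1 = 0.4593 + 0.4514i - 0.0485j + 0.7634k
0.4593 + 0.4514i - 0.0485j + 0.7634k


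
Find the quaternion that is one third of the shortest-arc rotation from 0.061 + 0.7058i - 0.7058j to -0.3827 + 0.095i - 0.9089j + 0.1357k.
-0.0978 + 0.5365i - 0.8367j + 0.05k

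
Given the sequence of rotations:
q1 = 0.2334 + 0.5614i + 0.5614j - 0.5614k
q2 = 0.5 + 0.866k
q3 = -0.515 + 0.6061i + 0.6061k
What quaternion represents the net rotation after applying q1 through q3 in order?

q2 · q1 = 0.6029 - 0.2055i + 0.7669j - 0.0786k
q3 · q2 · q1 = -0.1383 + 0.0064i - 0.4719j + 0.8707k
-0.1383 + 0.0064i - 0.4719j + 0.8707k


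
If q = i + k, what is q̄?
-i - k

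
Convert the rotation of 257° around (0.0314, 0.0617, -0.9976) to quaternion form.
-0.6225 + 0.0246i + 0.0483j - 0.7807k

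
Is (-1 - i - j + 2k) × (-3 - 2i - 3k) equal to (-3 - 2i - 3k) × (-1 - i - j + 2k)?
No: pq = 7 + 8i - 4j - 5k ≠ 7 + 2i + 10j - k = qp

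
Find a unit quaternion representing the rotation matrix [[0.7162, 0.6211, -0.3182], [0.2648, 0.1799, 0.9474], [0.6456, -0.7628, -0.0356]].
0.682 - 0.6269i - 0.3533j - 0.1306k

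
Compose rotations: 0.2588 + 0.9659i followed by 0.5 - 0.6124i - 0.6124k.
0.7209 + 0.3245i - 0.5915j - 0.1585k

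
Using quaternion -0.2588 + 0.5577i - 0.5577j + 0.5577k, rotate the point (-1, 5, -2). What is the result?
(-3.244, 0.357, -4.399)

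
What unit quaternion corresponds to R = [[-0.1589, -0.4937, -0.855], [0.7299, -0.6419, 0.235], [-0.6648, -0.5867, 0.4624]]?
0.4067 - 0.5051i - 0.1169j + 0.7522k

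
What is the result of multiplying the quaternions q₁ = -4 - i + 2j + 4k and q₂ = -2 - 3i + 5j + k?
-9 - 4i - 35j - 11k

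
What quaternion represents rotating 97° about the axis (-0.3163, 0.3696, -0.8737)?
0.6626 - 0.2369i + 0.2768j - 0.6544k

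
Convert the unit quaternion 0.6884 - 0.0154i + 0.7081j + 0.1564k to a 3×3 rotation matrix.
[[-0.0517, -0.2371, 0.9701], [0.1935, 0.9506, 0.2427], [-0.9797, 0.2003, -0.0033]]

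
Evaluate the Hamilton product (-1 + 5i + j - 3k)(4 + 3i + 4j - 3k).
-32 + 26i + 6j + 8k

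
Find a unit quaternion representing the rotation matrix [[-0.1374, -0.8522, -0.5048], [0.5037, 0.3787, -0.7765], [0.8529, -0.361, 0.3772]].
0.6361 + 0.1633i - 0.5336j + 0.5329k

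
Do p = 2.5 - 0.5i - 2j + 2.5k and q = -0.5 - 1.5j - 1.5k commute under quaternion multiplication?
No: pq = -0.5 + 7i - 3.5j - 4.25k ≠ -0.5 - 6.5i - 2j - 5.75k = qp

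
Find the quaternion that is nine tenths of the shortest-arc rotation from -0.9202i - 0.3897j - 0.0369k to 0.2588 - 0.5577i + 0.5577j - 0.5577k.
0.246 - 0.651i + 0.479j - 0.535k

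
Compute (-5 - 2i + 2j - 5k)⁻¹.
-0.0862 + 0.0345i - 0.0345j + 0.0862k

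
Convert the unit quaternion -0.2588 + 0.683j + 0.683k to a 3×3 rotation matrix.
[[-0.866, 0.3535, -0.3535], [-0.3535, 0.067, 0.933], [0.3535, 0.933, 0.067]]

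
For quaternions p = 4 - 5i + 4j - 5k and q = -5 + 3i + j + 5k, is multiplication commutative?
No: pq = 16 + 62i - 6j + 28k ≠ 16 + 12i - 26j + 62k = qp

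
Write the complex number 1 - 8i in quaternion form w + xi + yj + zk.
1 - 8i + 0j + 0k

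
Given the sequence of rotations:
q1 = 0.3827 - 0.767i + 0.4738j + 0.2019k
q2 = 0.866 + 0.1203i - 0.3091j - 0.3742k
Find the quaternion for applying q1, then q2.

q2 · q1 = 0.6457 - 0.5033i + 0.5547j - 0.1484k
0.6457 - 0.5033i + 0.5547j - 0.1484k


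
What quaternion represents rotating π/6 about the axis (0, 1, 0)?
0.9659 + 0.2588j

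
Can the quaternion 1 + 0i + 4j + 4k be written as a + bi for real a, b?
No. The quaternion 1 + 4j + 4k has j-coefficient y = 4 and k-coefficient z = 4, not both zero, so it does not lie in the complex subalgebra spanned by 1 and i.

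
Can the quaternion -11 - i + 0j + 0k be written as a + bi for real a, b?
Yes. The quaternion -11 - i has j- and k-coefficients y = z = 0, so it lies in the complex subalgebra spanned by 1 and i.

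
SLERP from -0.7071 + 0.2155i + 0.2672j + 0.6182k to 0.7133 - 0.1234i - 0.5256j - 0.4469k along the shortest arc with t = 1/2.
-0.7197 + 0.1717i + 0.4017j + 0.5397k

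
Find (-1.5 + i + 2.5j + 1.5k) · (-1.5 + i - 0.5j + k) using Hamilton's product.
1 + 0.25i - 2.5j - 6.75k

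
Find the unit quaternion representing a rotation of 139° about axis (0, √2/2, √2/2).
0.3502 + 0.6623j + 0.6623k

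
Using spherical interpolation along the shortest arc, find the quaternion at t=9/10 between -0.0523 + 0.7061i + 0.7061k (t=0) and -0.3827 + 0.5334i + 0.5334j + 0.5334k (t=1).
-0.3554 + 0.5639i + 0.4875j + 0.5639k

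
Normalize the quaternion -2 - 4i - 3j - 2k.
-0.3482 - 0.6963i - 0.5222j - 0.3482k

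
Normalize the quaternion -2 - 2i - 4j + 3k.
-0.3482 - 0.3482i - 0.6963j + 0.5222k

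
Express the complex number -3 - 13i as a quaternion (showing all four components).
-3 - 13i + 0j + 0k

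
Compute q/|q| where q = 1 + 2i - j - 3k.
0.2582 + 0.5164i - 0.2582j - 0.7746k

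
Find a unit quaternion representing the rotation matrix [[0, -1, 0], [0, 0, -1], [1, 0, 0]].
0.5 + 0.5i - 0.5j + 0.5k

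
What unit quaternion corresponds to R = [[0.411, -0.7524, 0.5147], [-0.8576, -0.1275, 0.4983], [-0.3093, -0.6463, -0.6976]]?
-0.3827 + 0.7477i - 0.5383j + 0.0687k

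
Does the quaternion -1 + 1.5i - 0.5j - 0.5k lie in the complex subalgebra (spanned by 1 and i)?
No. The quaternion -1 + 1.5i - 0.5j - 0.5k has j-coefficient y = -0.5 and k-coefficient z = -0.5, not both zero, so it does not lie in the complex subalgebra spanned by 1 and i.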